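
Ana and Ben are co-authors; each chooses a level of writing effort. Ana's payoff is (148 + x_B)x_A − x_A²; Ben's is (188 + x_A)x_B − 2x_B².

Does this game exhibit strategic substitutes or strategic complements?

strategic complements

Expanding Ana's payoff: 148x_A + x_Bx_A − x_A².
∂π/∂x_A = 148 + x_B − 2x_A = 0, so x_A = 74 + 0.5x_B.
The best-response slope dx_A/dx_B = 0.5 > 0: the reaction function is upward-sloping, so the choices are strategic complements.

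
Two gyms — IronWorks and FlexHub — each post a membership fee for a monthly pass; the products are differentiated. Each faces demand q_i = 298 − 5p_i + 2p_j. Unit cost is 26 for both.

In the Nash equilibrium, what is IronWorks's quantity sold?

137.5

IronWorks's profit: π = (p_{IronWorks} − 26)(298 − 5p_{IronWorks} + 2p_{FlexHub}).
∂π/∂p_{IronWorks} = 428 − 10p_{IronWorks} + 2p_{FlexHub} = 0 ⇒ p_{IronWorks} = 42.8 + 0.2p_{FlexHub}.
By symmetry p_{FlexHub} = p_{IronWorks}; substituting into the reaction function, 0.8p_{IronWorks} = 42.8 and p_{IronWorks} = 53.5.
q_{IronWorks} = 298 − 5·53.5 + 2·53.5 = 137.5.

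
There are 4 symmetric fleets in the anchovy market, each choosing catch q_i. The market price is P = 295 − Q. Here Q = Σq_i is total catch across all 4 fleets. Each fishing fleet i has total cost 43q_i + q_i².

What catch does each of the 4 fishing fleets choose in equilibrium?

A representative fishing fleet's profit is π_i = q_i(295 − Q) − 43q_i − q_i², with Q = q_i + Σ_{j≠i} q_j.
First-order condition: 252 − 4q_i − Σ_{j≠i} q_j = 0.
With identical fishing fleets, set every q_j = q: then 252 − 4q − 3q = 0, i.e. q = 252/7 = 36.

36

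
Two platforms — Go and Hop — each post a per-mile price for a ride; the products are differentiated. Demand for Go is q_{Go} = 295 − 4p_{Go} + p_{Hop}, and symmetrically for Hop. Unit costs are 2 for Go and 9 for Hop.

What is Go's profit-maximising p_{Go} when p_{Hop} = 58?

45.125

Go's profit: π = (p_{Go} − 2)(295 − 4p_{Go} + p_{Hop}).
∂π/∂p_{Go} = 303 − 8p_{Go} + p_{Hop} = 0 ⇒ p_{Go} = 37.875 + 0.125p_{Hop}.
At p_{Hop} = 58: p_{Go} = 37.875 + 0.125·58 = 45.125.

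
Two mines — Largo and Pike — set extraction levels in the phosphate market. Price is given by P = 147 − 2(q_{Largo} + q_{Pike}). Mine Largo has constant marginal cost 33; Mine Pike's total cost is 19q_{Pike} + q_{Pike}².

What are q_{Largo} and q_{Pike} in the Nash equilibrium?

21.4, 14.2

Mine Largo's profit: π = q_{Largo}(147 − 2(q_{Largo} + q_{Pike})) − 33q_{Largo}.
∂π/∂q_{Largo} = 114 − 4q_{Largo} − 2q_{Pike} = 0, so q_{Largo} = 28.5 − 0.5q_{Pike}.
For Pike: ∂π/∂q_{Pike} = 128 − 6q_{Pike} − 2q_{Largo} = 0 ⇒ q_{Pike} = 64/3 − (1/3)q_{Largo}.
Plugging q_{Pike} into Largo's best response: q_{Largo} = 28.5 − 0.5(64/3 − (1/3)q_{Largo}) ⇒ (5/6)q_{Largo} = 107/6, so q_{Largo} = 21.4.
Then q_{Pike} = 64/3 − (1/3)·21.4 = 14.2.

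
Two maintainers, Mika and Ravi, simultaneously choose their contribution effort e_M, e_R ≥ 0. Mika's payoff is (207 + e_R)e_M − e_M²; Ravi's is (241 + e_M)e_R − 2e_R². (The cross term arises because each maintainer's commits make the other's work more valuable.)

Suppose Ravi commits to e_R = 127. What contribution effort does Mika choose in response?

Expanding Mika's payoff: 207e_M + e_Re_M − e_M².
∂π/∂e_M = 207 + e_R − 2e_M = 0, so e_M = 103.5 + 0.5e_R.
At e_R = 127: e_M = 103.5 + 0.5·127 = 167.

167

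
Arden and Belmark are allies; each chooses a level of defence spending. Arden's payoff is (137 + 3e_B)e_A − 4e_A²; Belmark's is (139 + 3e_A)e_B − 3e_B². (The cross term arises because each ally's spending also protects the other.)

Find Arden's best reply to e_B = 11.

Expanding Arden's payoff: 137e_A + 3e_Be_A − 4e_A².
∂π/∂e_A = 137 + 3e_B − 8e_A = 0, so e_A = 17.125 + 0.375e_B.
At e_B = 11: e_A = 17.125 + 0.375·11 = 21.25.

21.25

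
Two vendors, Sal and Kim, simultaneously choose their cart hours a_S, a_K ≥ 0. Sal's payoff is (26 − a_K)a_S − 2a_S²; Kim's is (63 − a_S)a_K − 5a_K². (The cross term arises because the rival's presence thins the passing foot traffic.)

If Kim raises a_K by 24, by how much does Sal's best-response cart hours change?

-6

Expanding Sal's payoff: 26a_S − a_Ka_S − 2a_S².
∂π/∂a_S = 26 − a_K − 4a_S = 0, so a_S = 6.5 − 0.25a_K.
The reaction-function slope is −0.25, so a 24-unit rise in a_K moves a_S by −0.25 × 24 = −6. Sal's best response falls — the actions are strategic substitutes.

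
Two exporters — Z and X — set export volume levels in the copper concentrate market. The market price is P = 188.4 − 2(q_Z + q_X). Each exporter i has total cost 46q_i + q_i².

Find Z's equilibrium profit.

950.52

Exporter Z's profit: π = q_Z(188.4 − 2(q_Z + q_X)) − 46q_Z − q_Z².
∂π/∂q_Z = 142.4 − 6q_Z − 2q_X = 0, so q_Z = 356/15 − (1/3)q_X.
Setting q_Z = q_X in the reaction function: q_Z = 356/15 − (1/3)q_Z, so q_Z = (356/15) / (4/3) = 17.8.
Price P = 188.4 − 2·35.6 = 117.2.
Z's profit: (117.2 − 46)·17.8 − (17.8)² = 950.52.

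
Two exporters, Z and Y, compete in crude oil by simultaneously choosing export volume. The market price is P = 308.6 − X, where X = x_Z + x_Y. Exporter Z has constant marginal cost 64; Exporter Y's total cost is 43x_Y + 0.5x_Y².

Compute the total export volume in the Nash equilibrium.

Exporter Z's profit: π = x_Z(308.6 − (x_Z + x_Y)) − 64x_Z.
∂π/∂x_Z = 244.6 − 2x_Z − x_Y = 0, so x_Z = 122.3 − 0.5x_Y.
For Y: ∂π/∂x_Y = 265.6 − 3x_Y − x_Z = 0 ⇒ x_Y = 1328/15 − (1/3)x_Z.
Solving the two reaction functions simultaneously: (1 − (−0.5)(−1/3))x_Z = 122.3 − 0.5·(1328/15), so (5/6)x_Z = 2341/30 and x_Z = 93.64.
Then x_Y = 1328/15 − (1/3)·93.64 = 57.32.
Total export volume: 93.64 + 57.32 = 150.96.

150.96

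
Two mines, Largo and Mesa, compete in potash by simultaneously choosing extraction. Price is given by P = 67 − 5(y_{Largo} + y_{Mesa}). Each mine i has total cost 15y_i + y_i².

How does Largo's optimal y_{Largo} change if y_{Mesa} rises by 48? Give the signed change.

Mine Largo's profit: π = y_{Largo}(67 − 5(y_{Largo} + y_{Mesa})) − 15y_{Largo} − y_{Largo}².
∂π/∂y_{Largo} = 52 − 12y_{Largo} − 5y_{Mesa} = 0, so y_{Largo} = 13/3 − (5/12)y_{Mesa}.
The reaction-function slope is −5/12, so a 48-unit rise in y_{Mesa} moves y_{Largo} by −5/12 × 48 = −20. Largo's best response falls — the actions are strategic substitutes.

-20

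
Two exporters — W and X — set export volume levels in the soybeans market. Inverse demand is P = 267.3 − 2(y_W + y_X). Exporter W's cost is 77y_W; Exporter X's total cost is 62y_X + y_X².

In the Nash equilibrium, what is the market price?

Exporter W's profit: π = y_W(267.3 − 2(y_W + y_X)) − 77y_W.
∂π/∂y_W = 190.3 − 4y_W − 2y_X = 0, so y_W = 47.575 − 0.5y_X.
For X: ∂π/∂y_X = 205.3 − 6y_X − 2y_W = 0 ⇒ y_X = 2053/60 − (1/3)y_W.
Plugging y_X into W's best response: y_W = 47.575 − 0.5(2053/60 − (1/3)y_W) ⇒ (5/6)y_W = 457/15, so y_W = 36.56.
Then y_X = 2053/60 − (1/3)·36.56 = 22.03.
Equilibrium price: P = 267.3 − 2·58.59 = 150.12.

150.12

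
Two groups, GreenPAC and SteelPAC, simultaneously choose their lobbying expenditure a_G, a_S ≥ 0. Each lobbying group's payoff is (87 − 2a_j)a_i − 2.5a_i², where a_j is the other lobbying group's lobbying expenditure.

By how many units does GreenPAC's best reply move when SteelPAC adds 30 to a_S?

-12

GreenPAC's payoff is (87 − 2a_S)a_G − 2.5a_G².
∂π/∂a_G = 87 − 2a_S − 5a_G = 0, so a_G = 17.4 − 0.4a_S.
The reaction-function slope is −0.4, so a 30-unit rise in a_S moves a_G by −0.4 × 30 = −12. GreenPAC's best response falls — the actions are strategic substitutes.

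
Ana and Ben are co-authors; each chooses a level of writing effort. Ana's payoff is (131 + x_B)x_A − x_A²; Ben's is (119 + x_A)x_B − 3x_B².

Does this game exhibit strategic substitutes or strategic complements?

strategic complements

Expanding Ana's payoff: 131x_A + x_Bx_A − x_A².
∂π/∂x_A = 131 + x_B − 2x_A = 0, so x_A = 65.5 + 0.5x_B.
The best-response slope dx_A/dx_B = 0.5 > 0: the reaction function is upward-sloping, so the choices are strategic complements.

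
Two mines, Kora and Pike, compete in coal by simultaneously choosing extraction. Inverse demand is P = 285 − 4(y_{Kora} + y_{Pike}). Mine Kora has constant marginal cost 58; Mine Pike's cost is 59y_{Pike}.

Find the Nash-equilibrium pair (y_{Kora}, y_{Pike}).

Mine Kora's profit: π = y_{Kora}(285 − 4(y_{Kora} + y_{Pike})) − 58y_{Kora}.
∂π/∂y_{Kora} = 227 − 8y_{Kora} − 4y_{Pike} = 0, so y_{Kora} = 28.375 − 0.5y_{Pike}.
By the same steps for Pike: y_{Pike} = 28.25 − 0.5y_{Kora}.
Substituting the second reaction function into the first: y_{Kora} = 28.375 − 0.5(28.25 − 0.5y_{Kora}), which gives 0.75y_{Kora} = 14.25 ⇒ y_{Kora} = 19.
Then y_{Pike} = 28.25 − 0.5·19 = 18.75.

19, 18.75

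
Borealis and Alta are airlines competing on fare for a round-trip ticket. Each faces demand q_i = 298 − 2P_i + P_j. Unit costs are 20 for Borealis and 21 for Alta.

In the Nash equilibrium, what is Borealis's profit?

17223.68

Borealis's profit: π = (P_{Borealis} − 20)(298 − 2P_{Borealis} + P_{Alta}).
∂π/∂P_{Borealis} = 338 − 4P_{Borealis} + P_{Alta} = 0 ⇒ P_{Borealis} = 84.5 + 0.25P_{Alta}.
Similarly P_{Alta} = 85 + 0.25P_{Borealis}.
Substituting the second reaction function into the first: P_{Borealis} = 84.5 + 0.25(85 + 0.25P_{Borealis}), which gives 0.9375P_{Borealis} = 105.75 ⇒ P_{Borealis} = 112.8.
Then P_{Alta} = 85 + 0.25·112.8 = 113.2.
q_{Borealis} = 298 − 2·112.8 + 113.2 = 185.6.
Profit = (112.8 − 20)·185.6 = 17223.68.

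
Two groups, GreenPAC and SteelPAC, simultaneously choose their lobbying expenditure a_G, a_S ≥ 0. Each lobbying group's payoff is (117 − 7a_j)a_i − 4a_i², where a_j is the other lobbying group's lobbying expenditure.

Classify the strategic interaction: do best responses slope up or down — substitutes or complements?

strategic substitutes

GreenPAC's payoff is (117 − 7a_S)a_G − 4a_G².
∂π/∂a_G = 117 − 7a_S − 8a_G = 0, so a_G = 14.625 − 0.875a_S.
The best-response slope da_G/da_S = −0.875 < 0: the reaction function is downward-sloping, so the choices are strategic substitutes.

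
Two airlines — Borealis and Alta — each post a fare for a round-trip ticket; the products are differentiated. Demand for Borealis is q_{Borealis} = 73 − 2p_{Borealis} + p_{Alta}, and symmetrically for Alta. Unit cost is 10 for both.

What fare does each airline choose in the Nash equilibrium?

31

Borealis's profit: π = (p_{Borealis} − 10)(73 − 2p_{Borealis} + p_{Alta}).
∂π/∂p_{Borealis} = 93 − 4p_{Borealis} + p_{Alta} = 0 ⇒ p_{Borealis} = 23.25 + 0.25p_{Alta}.
Setting p_{Borealis} = p_{Alta} in the reaction function: p_{Borealis} = 23.25 + 0.25p_{Borealis}, so p_{Borealis} = 23.25 / 0.75 = 31.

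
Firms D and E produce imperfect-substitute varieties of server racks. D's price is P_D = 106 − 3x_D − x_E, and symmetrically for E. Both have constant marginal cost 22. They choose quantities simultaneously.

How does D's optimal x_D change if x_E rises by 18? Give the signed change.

-3

Firm D's profit: π = x_D(106 − 3x_D − x_E) − 22x_D.
∂π/∂x_D = 84 − 6x_D − x_E = 0 ⇒ x_D = 14 − (1/6)x_E.
The reaction-function slope is −1/6, so an 18-unit rise in x_E moves x_D by −1/6 × 18 = −3. D's best response falls — the actions are strategic substitutes.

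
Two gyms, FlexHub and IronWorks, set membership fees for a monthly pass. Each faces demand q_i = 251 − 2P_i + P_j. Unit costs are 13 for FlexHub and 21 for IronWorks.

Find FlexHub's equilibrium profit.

FlexHub's profit: π = (P_{FlexHub} − 13)(251 − 2P_{FlexHub} + P_{IronWorks}).
∂π/∂P_{FlexHub} = 277 − 4P_{FlexHub} + P_{IronWorks} = 0 ⇒ P_{FlexHub} = 69.25 + 0.25P_{IronWorks}.
Similarly P_{IronWorks} = 73.25 + 0.25P_{FlexHub}.
Plugging P_{IronWorks} into FlexHub's best response: P_{FlexHub} = 69.25 + 0.25(73.25 + 0.25P_{FlexHub}) ⇒ 0.9375P_{FlexHub} = 87.5625, so P_{FlexHub} = 93.4.
Then P_{IronWorks} = 73.25 + 0.25·93.4 = 96.6.
q_{FlexHub} = 251 − 2·93.4 + 96.6 = 160.8.
Profit = (93.4 − 13)·160.8 = 12928.32.

12928.32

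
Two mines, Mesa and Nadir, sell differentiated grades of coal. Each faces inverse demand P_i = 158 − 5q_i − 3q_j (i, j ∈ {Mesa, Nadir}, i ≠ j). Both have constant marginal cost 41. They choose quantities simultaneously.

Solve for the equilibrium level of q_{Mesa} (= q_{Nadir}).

9

Mine Mesa's profit: π = q_{Mesa}(158 − 5q_{Mesa} − 3q_{Nadir}) − 41q_{Mesa}.
∂π/∂q_{Mesa} = 117 − 10q_{Mesa} − 3q_{Nadir} = 0 ⇒ q_{Mesa} = 11.7 − 0.3q_{Nadir}.
The game is symmetric, so in equilibrium q_{Nadir} = q_{Mesa}: the reaction function gives 1.3q_{Mesa} = 11.7, hence q_{Mesa} = 9.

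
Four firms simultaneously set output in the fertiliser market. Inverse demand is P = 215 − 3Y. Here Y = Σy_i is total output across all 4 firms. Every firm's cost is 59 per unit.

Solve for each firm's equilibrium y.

A representative firm's profit is π_i = y_i(215 − 3Y) − 59y_i, with Y = y_i + Σ_{j≠i} y_j.
First-order condition: 156 − 6y_i − 3Σ_{j≠i} y_j = 0.
In a symmetric equilibrium every firm chooses the same y, so Σ_{j≠i} y_j = 3y. The condition becomes 156 − 15y = 0, giving y = 156/15 = 10.4.

10.4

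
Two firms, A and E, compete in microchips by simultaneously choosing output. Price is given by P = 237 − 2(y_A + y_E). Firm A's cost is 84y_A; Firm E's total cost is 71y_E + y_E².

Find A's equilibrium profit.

Firm A's profit: π = y_A(237 − 2(y_A + y_E)) − 84y_A.
∂π/∂y_A = 153 − 4y_A − 2y_E = 0, so y_A = 38.25 − 0.5y_E.
For E: ∂π/∂y_E = 166 − 6y_E − 2y_A = 0 ⇒ y_E = 83/3 − (1/3)y_A.
Solving the two reaction functions simultaneously: (1 − (−0.5)(−1/3))y_A = 38.25 − 0.5·(83/3), so (5/6)y_A = 293/12 and y_A = 29.3.
Then y_E = 83/3 − (1/3)·29.3 = 17.9.
Price P = 237 − 2·47.2 = 142.6.
A's profit: (142.6 − 84)·29.3 = 1716.98.

1716.98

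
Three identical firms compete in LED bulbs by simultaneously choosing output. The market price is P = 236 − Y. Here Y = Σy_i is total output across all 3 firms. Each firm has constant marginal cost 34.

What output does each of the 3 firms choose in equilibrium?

A representative firm's profit is π_i = y_i(236 − Y) − 34y_i, with Y = y_i + Σ_{j≠i} y_j.
First-order condition: 202 − 2y_i − Σ_{j≠i} y_j = 0.
With identical firms, set every y_j = y: then 202 − 2y − 2y = 0, i.e. y = 202/4 = 50.5.

50.5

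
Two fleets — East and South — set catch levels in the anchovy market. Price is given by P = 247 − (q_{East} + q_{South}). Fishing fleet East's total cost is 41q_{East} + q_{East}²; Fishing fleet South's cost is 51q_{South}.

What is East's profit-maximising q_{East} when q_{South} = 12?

48.5

Fishing fleet East's profit: π = q_{East}(247 − (q_{East} + q_{South})) − 41q_{East} − q_{East}².
∂π/∂q_{East} = 206 − 4q_{East} − q_{South} = 0, so q_{East} = 51.5 − 0.25q_{South}.
At q_{South} = 12: q_{East} = 51.5 − 0.25·12 = 48.5.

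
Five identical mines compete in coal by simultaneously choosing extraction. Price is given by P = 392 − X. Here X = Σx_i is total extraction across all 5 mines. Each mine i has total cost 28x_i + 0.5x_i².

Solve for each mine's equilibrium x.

52

A representative mine's profit is π_i = x_i(392 − X) − 28x_i − 0.5x_i², with X = x_i + Σ_{j≠i} x_j.
First-order condition: 364 − 3x_i − Σ_{j≠i} x_j = 0.
With identical mines, set every x_j = x: then 364 − 3x − 4x = 0, i.e. x = 364/7 = 52.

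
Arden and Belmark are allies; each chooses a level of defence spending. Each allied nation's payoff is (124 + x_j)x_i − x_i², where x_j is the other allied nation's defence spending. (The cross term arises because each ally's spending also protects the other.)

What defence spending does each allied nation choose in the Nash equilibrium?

124

Arden's payoff is (124 + x_B)x_A − x_A².
∂π/∂x_A = 124 + x_B − 2x_A = 0, so x_A = 62 + 0.5x_B.
The game is symmetric, so in equilibrium x_B = x_A: the reaction function gives 0.5x_A = 62, hence x_A = 124.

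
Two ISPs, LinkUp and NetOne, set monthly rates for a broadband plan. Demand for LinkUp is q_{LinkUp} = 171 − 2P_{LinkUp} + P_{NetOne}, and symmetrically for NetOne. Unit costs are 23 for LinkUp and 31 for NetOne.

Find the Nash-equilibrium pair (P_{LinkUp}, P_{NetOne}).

LinkUp's profit: π = (P_{LinkUp} − 23)(171 − 2P_{LinkUp} + P_{NetOne}).
∂π/∂P_{LinkUp} = 217 − 4P_{LinkUp} + P_{NetOne} = 0 ⇒ P_{LinkUp} = 54.25 + 0.25P_{NetOne}.
Similarly P_{NetOne} = 58.25 + 0.25P_{LinkUp}.
Solving the two reaction functions simultaneously: (1 − (0.25)(0.25))P_{LinkUp} = 54.25 + 0.25·58.25, so 0.9375P_{LinkUp} = 68.8125 and P_{LinkUp} = 73.4.
Then P_{NetOne} = 58.25 + 0.25·73.4 = 76.6.

73.4, 76.6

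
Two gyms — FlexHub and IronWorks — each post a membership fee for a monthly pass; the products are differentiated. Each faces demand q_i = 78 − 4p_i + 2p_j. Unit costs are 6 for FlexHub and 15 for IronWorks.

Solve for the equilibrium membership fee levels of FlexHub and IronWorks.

18.2, 21.8

FlexHub's profit: π = (p_{FlexHub} − 6)(78 − 4p_{FlexHub} + 2p_{IronWorks}).
∂π/∂p_{FlexHub} = 102 − 8p_{FlexHub} + 2p_{IronWorks} = 0 ⇒ p_{FlexHub} = 12.75 + 0.25p_{IronWorks}.
Similarly p_{IronWorks} = 17.25 + 0.25p_{FlexHub}.
Solving the two reaction functions simultaneously: (1 − (0.25)(0.25))p_{FlexHub} = 12.75 + 0.25·17.25, so 0.9375p_{FlexHub} = 17.0625 and p_{FlexHub} = 18.2.
Then p_{IronWorks} = 17.25 + 0.25·18.2 = 21.8.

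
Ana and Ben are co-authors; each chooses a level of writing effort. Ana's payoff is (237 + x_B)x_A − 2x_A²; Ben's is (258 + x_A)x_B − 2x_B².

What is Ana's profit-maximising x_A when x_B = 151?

Expanding Ana's payoff: 237x_A + x_Bx_A − 2x_A².
∂π/∂x_A = 237 + x_B − 4x_A = 0, so x_A = 59.25 + 0.25x_B.
At x_B = 151: x_A = 59.25 + 0.25·151 = 97.

97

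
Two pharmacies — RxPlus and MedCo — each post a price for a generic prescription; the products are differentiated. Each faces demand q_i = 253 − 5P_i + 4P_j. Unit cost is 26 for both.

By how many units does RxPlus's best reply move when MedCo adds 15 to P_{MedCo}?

6

RxPlus's profit: π = (P_{RxPlus} − 26)(253 − 5P_{RxPlus} + 4P_{MedCo}).
∂π/∂P_{RxPlus} = 383 − 10P_{RxPlus} + 4P_{MedCo} = 0 ⇒ P_{RxPlus} = 38.3 + 0.4P_{MedCo}.
The reaction-function slope is 0.4, so a 15-unit rise in P_{MedCo} moves P_{RxPlus} by 0.4 × 15 = 6. RxPlus's best response rises — the actions are strategic complements.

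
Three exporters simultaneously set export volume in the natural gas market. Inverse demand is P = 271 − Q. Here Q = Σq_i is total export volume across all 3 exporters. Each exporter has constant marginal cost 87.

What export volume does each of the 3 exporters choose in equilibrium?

46

A representative exporter's profit is π_i = q_i(271 − Q) − 87q_i, with Q = q_i + Σ_{j≠i} q_j.
First-order condition: 184 − 2q_i − Σ_{j≠i} q_j = 0.
Imposing symmetry (q_j = q for all j) turns Σ_{j≠i} q_j into 2q, so 184 = 4q and q = 46.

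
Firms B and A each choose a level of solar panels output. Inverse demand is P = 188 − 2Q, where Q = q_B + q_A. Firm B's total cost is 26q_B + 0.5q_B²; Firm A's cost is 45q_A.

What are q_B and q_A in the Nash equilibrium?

Firm B's profit: π = q_B(188 − 2(q_B + q_A)) − 26q_B − 0.5q_B².
∂π/∂q_B = 162 − 5q_B − 2q_A = 0, so q_B = 32.4 − 0.4q_A.
For A: ∂π/∂q_A = 143 − 4q_A − 2q_B = 0 ⇒ q_A = 35.75 − 0.5q_B.
Plugging q_A into B's best response: q_B = 32.4 − 0.4(35.75 − 0.5q_B) ⇒ 0.8q_B = 18.1, so q_B = 22.625.
Then q_A = 35.75 − 0.5·22.625 = 24.4375.

22.625, 24.4375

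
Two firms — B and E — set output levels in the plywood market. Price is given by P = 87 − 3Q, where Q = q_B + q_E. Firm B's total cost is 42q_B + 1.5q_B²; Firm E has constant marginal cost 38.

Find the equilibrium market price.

58.4

Firm B's profit: π = q_B(87 − 3(q_B + q_E)) − 42q_B − 1.5q_B².
∂π/∂q_B = 45 − 9q_B − 3q_E = 0, so q_B = 5 − (1/3)q_E.
For E: ∂π/∂q_E = 49 − 6q_E − 3q_B = 0 ⇒ q_E = 49/6 − 0.5q_B.
Substituting the second reaction function into the first: q_B = 5 − (1/3)(49/6 − 0.5q_B), which gives (5/6)q_B = 41/18 ⇒ q_B = 41/15.
Then q_E = 49/6 − 0.5·(41/15) = 6.8.
Equilibrium price: P = 87 − 3·(143/15) = 58.4.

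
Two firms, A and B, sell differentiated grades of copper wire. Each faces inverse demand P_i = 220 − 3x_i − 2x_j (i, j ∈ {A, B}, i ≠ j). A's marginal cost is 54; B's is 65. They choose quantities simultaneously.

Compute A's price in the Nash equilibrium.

118.3125

Firm A's profit: π = x_A(220 − 3x_A − 2x_B) − 54x_A.
∂π/∂x_A = 166 − 6x_A − 2x_B = 0 ⇒ x_A = 83/3 − (1/3)x_B.
Similarly x_B = 155/6 − (1/3)x_A.
Plugging x_B into A's best response: x_A = 83/3 − (1/3)(155/6 − (1/3)x_A) ⇒ (8/9)x_A = 343/18, so x_A = 21.4375.
Then x_B = 155/6 − (1/3)·21.4375 = 18.6875.
P_A = 220 − 3·21.4375 − 2·18.6875 = 118.3125.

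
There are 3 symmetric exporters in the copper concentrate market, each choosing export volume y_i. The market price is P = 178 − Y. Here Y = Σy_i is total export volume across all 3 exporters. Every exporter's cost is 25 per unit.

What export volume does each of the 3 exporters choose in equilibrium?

A representative exporter's profit is π_i = y_i(178 − Y) − 25y_i, with Y = y_i + Σ_{j≠i} y_j.
First-order condition: 153 − 2y_i − Σ_{j≠i} y_j = 0.
Imposing symmetry (y_j = y for all j) turns Σ_{j≠i} y_j into 2y, so 153 = 4y and y = 38.25.

38.25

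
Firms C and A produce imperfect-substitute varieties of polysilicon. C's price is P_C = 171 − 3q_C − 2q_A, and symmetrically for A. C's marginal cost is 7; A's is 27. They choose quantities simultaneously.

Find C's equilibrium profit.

1419.1875

Firm C's profit: π = q_C(171 − 3q_C − 2q_A) − 7q_C.
∂π/∂q_C = 164 − 6q_C − 2q_A = 0 ⇒ q_C = 82/3 − (1/3)q_A.
Similarly q_A = 24 − (1/3)q_C.
Solving the two reaction functions simultaneously: (1 − (−1/3)(−1/3))q_C = 82/3 − (1/3)·24, so (8/9)q_C = 58/3 and q_C = 21.75.
Then q_A = 24 − (1/3)·21.75 = 16.75.
P_C = 171 − 3·21.75 − 2·16.75 = 72.25.
Profit = (72.25 − 7)·21.75 = 1419.1875.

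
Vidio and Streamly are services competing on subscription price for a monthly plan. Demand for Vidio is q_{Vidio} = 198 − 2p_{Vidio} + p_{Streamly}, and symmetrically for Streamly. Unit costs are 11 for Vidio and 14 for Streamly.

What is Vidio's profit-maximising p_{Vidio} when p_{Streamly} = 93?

Vidio's profit: π = (p_{Vidio} − 11)(198 − 2p_{Vidio} + p_{Streamly}).
∂π/∂p_{Vidio} = 220 − 4p_{Vidio} + p_{Streamly} = 0 ⇒ p_{Vidio} = 55 + 0.25p_{Streamly}.
At p_{Streamly} = 93: p_{Vidio} = 55 + 0.25·93 = 78.25.

78.25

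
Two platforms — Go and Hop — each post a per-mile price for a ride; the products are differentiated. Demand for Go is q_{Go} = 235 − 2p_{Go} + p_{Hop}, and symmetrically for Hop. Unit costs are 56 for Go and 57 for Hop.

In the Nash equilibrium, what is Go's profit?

Go's profit: π = (p_{Go} − 56)(235 − 2p_{Go} + p_{Hop}).
∂π/∂p_{Go} = 347 − 4p_{Go} + p_{Hop} = 0 ⇒ p_{Go} = 86.75 + 0.25p_{Hop}.
Similarly p_{Hop} = 87.25 + 0.25p_{Go}.
Solving the two reaction functions simultaneously: (1 − (0.25)(0.25))p_{Go} = 86.75 + 0.25·87.25, so 0.9375p_{Go} = 108.5625 and p_{Go} = 115.8.
Then p_{Hop} = 87.25 + 0.25·115.8 = 116.2.
q_{Go} = 235 − 2·115.8 + 116.2 = 119.6.
Profit = (115.8 − 56)·119.6 = 7152.08.

7152.08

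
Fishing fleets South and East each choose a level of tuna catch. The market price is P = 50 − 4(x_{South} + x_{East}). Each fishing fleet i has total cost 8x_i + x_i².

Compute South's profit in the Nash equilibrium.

Fishing fleet South's profit: π = x_{South}(50 − 4(x_{South} + x_{East})) − 8x_{South} − x_{South}².
∂π/∂x_{South} = 42 − 10x_{South} − 4x_{East} = 0, so x_{South} = 4.2 − 0.4x_{East}.
By symmetry x_{East} = x_{South}; substituting into the reaction function, 1.4x_{South} = 4.2 and x_{South} = 3.
Price P = 50 − 4·6 = 26.
South's profit: (26 − 8)·3 − (3)² = 45.

45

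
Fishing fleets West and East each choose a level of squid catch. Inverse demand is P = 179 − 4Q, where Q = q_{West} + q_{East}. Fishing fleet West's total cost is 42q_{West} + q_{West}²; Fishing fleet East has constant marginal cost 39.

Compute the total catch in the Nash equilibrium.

21.6875

Fishing fleet West's profit: π = q_{West}(179 − 4(q_{West} + q_{East})) − 42q_{West} − q_{West}².
∂π/∂q_{West} = 137 − 10q_{West} − 4q_{East} = 0, so q_{West} = 13.7 − 0.4q_{East}.
For East: ∂π/∂q_{East} = 140 − 8q_{East} − 4q_{West} = 0 ⇒ q_{East} = 17.5 − 0.5q_{West}.
Substituting the second reaction function into the first: q_{West} = 13.7 − 0.4(17.5 − 0.5q_{West}), which gives 0.8q_{West} = 6.7 ⇒ q_{West} = 8.375.
Then q_{East} = 17.5 − 0.5·8.375 = 13.3125.
Total catch: 8.375 + 13.3125 = 21.6875.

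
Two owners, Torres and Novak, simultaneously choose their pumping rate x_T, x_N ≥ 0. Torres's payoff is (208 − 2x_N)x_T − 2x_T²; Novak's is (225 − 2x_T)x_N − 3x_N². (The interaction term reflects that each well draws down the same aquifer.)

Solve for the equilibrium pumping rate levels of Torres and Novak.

39.9, 24.2

Expanding Torres's payoff: 208x_T − 2x_Nx_T − 2x_T².
∂π/∂x_T = 208 − 2x_N − 4x_T = 0, so x_T = 52 − 0.5x_N.
Likewise for Novak: x_N = 37.5 − (1/3)x_T.
Substituting the second reaction function into the first: x_T = 52 − 0.5(37.5 − (1/3)x_T), which gives (5/6)x_T = 33.25 ⇒ x_T = 39.9.
Then x_N = 37.5 − (1/3)·39.9 = 24.2.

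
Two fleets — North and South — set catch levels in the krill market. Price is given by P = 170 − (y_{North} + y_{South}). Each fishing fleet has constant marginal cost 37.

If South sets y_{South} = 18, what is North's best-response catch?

Fishing fleet North's profit: π = y_{North}(170 − (y_{North} + y_{South})) − 37y_{North}.
∂π/∂y_{North} = 133 − 2y_{North} − y_{South} = 0, so y_{North} = 66.5 − 0.5y_{South}.
At y_{South} = 18: y_{North} = 66.5 − 0.5·18 = 57.5.

57.5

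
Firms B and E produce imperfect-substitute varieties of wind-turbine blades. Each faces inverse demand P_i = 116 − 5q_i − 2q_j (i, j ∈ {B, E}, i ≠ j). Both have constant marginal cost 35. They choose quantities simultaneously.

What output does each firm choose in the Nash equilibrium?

Firm B's profit: π = q_B(116 − 5q_B − 2q_E) − 35q_B.
∂π/∂q_B = 81 − 10q_B − 2q_E = 0 ⇒ q_B = 8.1 − 0.2q_E.
By symmetry q_E = q_B; substituting into the reaction function, 1.2q_B = 8.1 and q_B = 6.75.

6.75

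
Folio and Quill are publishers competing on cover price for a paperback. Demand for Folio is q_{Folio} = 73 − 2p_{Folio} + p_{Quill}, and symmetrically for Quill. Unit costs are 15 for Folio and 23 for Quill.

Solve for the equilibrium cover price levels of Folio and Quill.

Folio's profit: π = (p_{Folio} − 15)(73 − 2p_{Folio} + p_{Quill}).
∂π/∂p_{Folio} = 103 − 4p_{Folio} + p_{Quill} = 0 ⇒ p_{Folio} = 25.75 + 0.25p_{Quill}.
Similarly p_{Quill} = 29.75 + 0.25p_{Folio}.
Solving the two reaction functions simultaneously: (1 − (0.25)(0.25))p_{Folio} = 25.75 + 0.25·29.75, so 0.9375p_{Folio} = 33.1875 and p_{Folio} = 35.4.
Then p_{Quill} = 29.75 + 0.25·35.4 = 38.6.

35.4, 38.6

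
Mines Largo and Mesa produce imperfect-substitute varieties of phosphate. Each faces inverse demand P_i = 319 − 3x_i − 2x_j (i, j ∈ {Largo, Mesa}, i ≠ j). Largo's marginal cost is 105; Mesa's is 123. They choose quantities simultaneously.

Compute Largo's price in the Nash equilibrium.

Mine Largo's profit: π = x_{Largo}(319 − 3x_{Largo} − 2x_{Mesa}) − 105x_{Largo}.
∂π/∂x_{Largo} = 214 − 6x_{Largo} − 2x_{Mesa} = 0 ⇒ x_{Largo} = 107/3 − (1/3)x_{Mesa}.
Similarly x_{Mesa} = 98/3 − (1/3)x_{Largo}.
Solving the two reaction functions simultaneously: (1 − (−1/3)(−1/3))x_{Largo} = 107/3 − (1/3)·(98/3), so (8/9)x_{Largo} = 223/9 and x_{Largo} = 27.875.
Then x_{Mesa} = 98/3 − (1/3)·27.875 = 23.375.
P_{Largo} = 319 − 3·27.875 − 2·23.375 = 188.625.

188.625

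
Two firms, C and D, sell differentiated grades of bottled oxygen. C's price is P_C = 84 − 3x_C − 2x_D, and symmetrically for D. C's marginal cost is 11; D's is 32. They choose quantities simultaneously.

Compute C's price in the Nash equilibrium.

42.3125

Firm C's profit: π = x_C(84 − 3x_C − 2x_D) − 11x_C.
∂π/∂x_C = 73 − 6x_C − 2x_D = 0 ⇒ x_C = 73/6 − (1/3)x_D.
Similarly x_D = 26/3 − (1/3)x_C.
Plugging x_D into C's best response: x_C = 73/6 − (1/3)(26/3 − (1/3)x_C) ⇒ (8/9)x_C = 167/18, so x_C = 10.4375.
Then x_D = 26/3 − (1/3)·10.4375 = 5.1875.
P_C = 84 − 3·10.4375 − 2·5.1875 = 42.3125.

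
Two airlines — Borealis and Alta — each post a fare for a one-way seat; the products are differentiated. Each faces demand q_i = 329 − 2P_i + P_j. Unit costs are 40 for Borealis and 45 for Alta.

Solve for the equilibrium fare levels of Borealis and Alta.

Borealis's profit: π = (P_{Borealis} − 40)(329 − 2P_{Borealis} + P_{Alta}).
∂π/∂P_{Borealis} = 409 − 4P_{Borealis} + P_{Alta} = 0 ⇒ P_{Borealis} = 102.25 + 0.25P_{Alta}.
Similarly P_{Alta} = 104.75 + 0.25P_{Borealis}.
Solving the two reaction functions simultaneously: (1 − (0.25)(0.25))P_{Borealis} = 102.25 + 0.25·104.75, so 0.9375P_{Borealis} = 128.4375 and P_{Borealis} = 137.
Then P_{Alta} = 104.75 + 0.25·137 = 139.

137, 139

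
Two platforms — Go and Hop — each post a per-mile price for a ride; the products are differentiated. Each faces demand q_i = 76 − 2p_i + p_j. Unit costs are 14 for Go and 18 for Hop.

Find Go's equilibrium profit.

898.88

Go's profit: π = (p_{Go} − 14)(76 − 2p_{Go} + p_{Hop}).
∂π/∂p_{Go} = 104 − 4p_{Go} + p_{Hop} = 0 ⇒ p_{Go} = 26 + 0.25p_{Hop}.
Similarly p_{Hop} = 28 + 0.25p_{Go}.
Substituting the second reaction function into the first: p_{Go} = 26 + 0.25(28 + 0.25p_{Go}), which gives 0.9375p_{Go} = 33 ⇒ p_{Go} = 35.2.
Then p_{Hop} = 28 + 0.25·35.2 = 36.8.
q_{Go} = 76 − 2·35.2 + 36.8 = 42.4.
Profit = (35.2 − 14)·42.4 = 898.88.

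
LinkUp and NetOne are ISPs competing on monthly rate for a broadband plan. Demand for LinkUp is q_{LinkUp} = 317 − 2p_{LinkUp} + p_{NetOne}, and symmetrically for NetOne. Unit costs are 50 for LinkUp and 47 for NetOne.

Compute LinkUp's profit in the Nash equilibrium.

LinkUp's profit: π = (p_{LinkUp} − 50)(317 − 2p_{LinkUp} + p_{NetOne}).
∂π/∂p_{LinkUp} = 417 − 4p_{LinkUp} + p_{NetOne} = 0 ⇒ p_{LinkUp} = 104.25 + 0.25p_{NetOne}.
Similarly p_{NetOne} = 102.75 + 0.25p_{LinkUp}.
Solving the two reaction functions simultaneously: (1 − (0.25)(0.25))p_{LinkUp} = 104.25 + 0.25·102.75, so 0.9375p_{LinkUp} = 129.9375 and p_{LinkUp} = 138.6.
Then p_{NetOne} = 102.75 + 0.25·138.6 = 137.4.
q_{LinkUp} = 317 − 2·138.6 + 137.4 = 177.2.
Profit = (138.6 − 50)·177.2 = 15699.92.

15699.92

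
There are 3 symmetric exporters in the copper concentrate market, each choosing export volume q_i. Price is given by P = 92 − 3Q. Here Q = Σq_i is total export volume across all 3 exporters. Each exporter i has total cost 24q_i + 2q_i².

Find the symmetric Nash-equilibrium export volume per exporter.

4.25

A representative exporter's profit is π_i = q_i(92 − 3Q) − 24q_i − 2q_i², with Q = q_i + Σ_{j≠i} q_j.
First-order condition: 68 − 10q_i − 3Σ_{j≠i} q_j = 0.
Imposing symmetry (q_j = q for all j) turns Σ_{j≠i} q_j into 2q, so 68 = 16q and q = 4.25.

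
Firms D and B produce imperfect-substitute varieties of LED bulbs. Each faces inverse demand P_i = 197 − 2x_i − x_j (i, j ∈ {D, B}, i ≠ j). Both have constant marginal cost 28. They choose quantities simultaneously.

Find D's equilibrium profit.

Firm D's profit: π = x_D(197 − 2x_D − x_B) − 28x_D.
∂π/∂x_D = 169 − 4x_D − x_B = 0 ⇒ x_D = 42.25 − 0.25x_B.
The game is symmetric, so in equilibrium x_B = x_D: the reaction function gives 1.25x_D = 42.25, hence x_D = 33.8.
P_D = 197 − 2·33.8 − 33.8 = 95.6.
Profit = (95.6 − 28)·33.8 = 2284.88.

2284.88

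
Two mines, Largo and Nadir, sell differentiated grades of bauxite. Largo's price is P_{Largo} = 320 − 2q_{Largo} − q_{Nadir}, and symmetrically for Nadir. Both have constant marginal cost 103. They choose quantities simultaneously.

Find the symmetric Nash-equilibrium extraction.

Mine Largo's profit: π = q_{Largo}(320 − 2q_{Largo} − q_{Nadir}) − 103q_{Largo}.
∂π/∂q_{Largo} = 217 − 4q_{Largo} − q_{Nadir} = 0 ⇒ q_{Largo} = 54.25 − 0.25q_{Nadir}.
Setting q_{Largo} = q_{Nadir} in the reaction function: q_{Largo} = 54.25 − 0.25q_{Largo}, so q_{Largo} = 54.25 / 1.25 = 43.4.

43.4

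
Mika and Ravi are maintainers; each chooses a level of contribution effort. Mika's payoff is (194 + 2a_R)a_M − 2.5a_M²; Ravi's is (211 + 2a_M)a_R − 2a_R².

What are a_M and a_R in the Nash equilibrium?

Expanding Mika's payoff: 194a_M + 2a_Ra_M − 2.5a_M².
∂π/∂a_M = 194 + 2a_R − 5a_M = 0, so a_M = 38.8 + 0.4a_R.
Likewise for Ravi: a_R = 52.75 + 0.5a_M.
Plugging a_R into Mika's best response: a_M = 38.8 + 0.4(52.75 + 0.5a_M) ⇒ 0.8a_M = 59.9, so a_M = 74.875.
Then a_R = 52.75 + 0.5·74.875 = 90.1875.

74.875, 90.1875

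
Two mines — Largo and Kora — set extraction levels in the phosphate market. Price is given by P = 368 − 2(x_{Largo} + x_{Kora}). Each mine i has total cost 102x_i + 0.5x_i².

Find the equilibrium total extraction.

Mine Largo's profit: π = x_{Largo}(368 − 2(x_{Largo} + x_{Kora})) − 102x_{Largo} − 0.5x_{Largo}².
∂π/∂x_{Largo} = 266 − 5x_{Largo} − 2x_{Kora} = 0, so x_{Largo} = 53.2 − 0.4x_{Kora}.
By symmetry x_{Kora} = x_{Largo}; substituting into the reaction function, 1.4x_{Largo} = 53.2 and x_{Largo} = 38.
Total extraction: 38 + 38 = 76.

76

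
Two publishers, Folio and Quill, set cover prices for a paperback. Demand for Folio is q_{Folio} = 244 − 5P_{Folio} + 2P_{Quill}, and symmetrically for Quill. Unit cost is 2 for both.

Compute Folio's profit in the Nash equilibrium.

4425.3125

Folio's profit: π = (P_{Folio} − 2)(244 − 5P_{Folio} + 2P_{Quill}).
∂π/∂P_{Folio} = 254 − 10P_{Folio} + 2P_{Quill} = 0 ⇒ P_{Folio} = 25.4 + 0.2P_{Quill}.
Setting P_{Folio} = P_{Quill} in the reaction function: P_{Folio} = 25.4 + 0.2P_{Folio}, so P_{Folio} = 25.4 / 0.8 = 31.75.
q_{Folio} = 244 − 5·31.75 + 2·31.75 = 148.75.
Profit = (31.75 − 2)·148.75 = 4425.3125.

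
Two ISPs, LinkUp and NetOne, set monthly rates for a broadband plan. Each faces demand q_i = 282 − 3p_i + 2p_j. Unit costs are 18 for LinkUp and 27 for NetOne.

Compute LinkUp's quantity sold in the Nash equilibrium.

203.0625

LinkUp's profit: π = (p_{LinkUp} − 18)(282 − 3p_{LinkUp} + 2p_{NetOne}).
∂π/∂p_{LinkUp} = 336 − 6p_{LinkUp} + 2p_{NetOne} = 0 ⇒ p_{LinkUp} = 56 + (1/3)p_{NetOne}.
Similarly p_{NetOne} = 60.5 + (1/3)p_{LinkUp}.
Solving the two reaction functions simultaneously: (1 − (1/3)(1/3))p_{LinkUp} = 56 + (1/3)·60.5, so (8/9)p_{LinkUp} = 457/6 and p_{LinkUp} = 85.6875.
Then p_{NetOne} = 60.5 + (1/3)·85.6875 = 89.0625.
q_{LinkUp} = 282 − 3·85.6875 + 2·89.0625 = 203.0625.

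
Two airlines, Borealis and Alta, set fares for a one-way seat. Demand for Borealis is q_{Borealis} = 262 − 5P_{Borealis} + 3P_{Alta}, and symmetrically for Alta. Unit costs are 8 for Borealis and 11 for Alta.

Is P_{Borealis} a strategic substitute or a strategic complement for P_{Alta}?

strategic complements

Borealis's profit: π = (P_{Borealis} − 8)(262 − 5P_{Borealis} + 3P_{Alta}).
∂π/∂P_{Borealis} = 302 − 10P_{Borealis} + 3P_{Alta} = 0 ⇒ P_{Borealis} = 30.2 + 0.3P_{Alta}.
The best-response slope dP_{Borealis}/dP_{Alta} = 0.3 > 0: the reaction function is upward-sloping, so the choices are strategic complements.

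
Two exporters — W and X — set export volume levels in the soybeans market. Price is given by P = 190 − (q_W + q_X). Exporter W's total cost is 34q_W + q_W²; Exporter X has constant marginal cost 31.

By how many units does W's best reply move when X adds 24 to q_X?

Exporter W's profit: π = q_W(190 − (q_W + q_X)) − 34q_W − q_W².
∂π/∂q_W = 156 − 4q_W − q_X = 0, so q_W = 39 − 0.25q_X.
The reaction-function slope is −0.25, so a 24-unit rise in q_X moves q_W by −0.25 × 24 = −6. W's best response falls — the actions are strategic substitutes.

-6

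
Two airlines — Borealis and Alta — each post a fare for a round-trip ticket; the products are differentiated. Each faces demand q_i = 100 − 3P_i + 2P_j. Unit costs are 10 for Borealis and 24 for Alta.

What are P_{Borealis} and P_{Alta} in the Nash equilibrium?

Borealis's profit: π = (P_{Borealis} − 10)(100 − 3P_{Borealis} + 2P_{Alta}).
∂π/∂P_{Borealis} = 130 − 6P_{Borealis} + 2P_{Alta} = 0 ⇒ P_{Borealis} = 65/3 + (1/3)P_{Alta}.
Similarly P_{Alta} = 86/3 + (1/3)P_{Borealis}.
Substituting the second reaction function into the first: P_{Borealis} = 65/3 + (1/3)(86/3 + (1/3)P_{Borealis}), which gives (8/9)P_{Borealis} = 281/9 ⇒ P_{Borealis} = 35.125.
Then P_{Alta} = 86/3 + (1/3)·35.125 = 40.375.

35.125, 40.375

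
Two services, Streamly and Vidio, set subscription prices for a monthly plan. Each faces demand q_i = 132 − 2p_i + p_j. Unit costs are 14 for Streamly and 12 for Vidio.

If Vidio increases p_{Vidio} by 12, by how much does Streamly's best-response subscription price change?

Streamly's profit: π = (p_{Streamly} − 14)(132 − 2p_{Streamly} + p_{Vidio}).
∂π/∂p_{Streamly} = 160 − 4p_{Streamly} + p_{Vidio} = 0 ⇒ p_{Streamly} = 40 + 0.25p_{Vidio}.
The reaction-function slope is 0.25, so a 12-unit rise in p_{Vidio} moves p_{Streamly} by 0.25 × 12 = 3. Streamly's best response rises — the actions are strategic complements.

3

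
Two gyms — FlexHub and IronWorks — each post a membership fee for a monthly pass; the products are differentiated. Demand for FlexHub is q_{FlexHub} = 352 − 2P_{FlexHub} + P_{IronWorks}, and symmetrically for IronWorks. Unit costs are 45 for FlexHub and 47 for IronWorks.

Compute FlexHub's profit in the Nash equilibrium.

FlexHub's profit: π = (P_{FlexHub} − 45)(352 − 2P_{FlexHub} + P_{IronWorks}).
∂π/∂P_{FlexHub} = 442 − 4P_{FlexHub} + P_{IronWorks} = 0 ⇒ P_{FlexHub} = 110.5 + 0.25P_{IronWorks}.
Similarly P_{IronWorks} = 111.5 + 0.25P_{FlexHub}.
Substituting the second reaction function into the first: P_{FlexHub} = 110.5 + 0.25(111.5 + 0.25P_{FlexHub}), which gives 0.9375P_{FlexHub} = 138.375 ⇒ P_{FlexHub} = 147.6.
Then P_{IronWorks} = 111.5 + 0.25·147.6 = 148.4.
q_{FlexHub} = 352 − 2·147.6 + 148.4 = 205.2.
Profit = (147.6 − 45)·205.2 = 21053.52.

21053.52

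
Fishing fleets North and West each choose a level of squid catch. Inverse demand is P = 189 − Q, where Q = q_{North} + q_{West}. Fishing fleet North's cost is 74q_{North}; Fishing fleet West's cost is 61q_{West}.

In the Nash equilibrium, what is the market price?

108

Fishing fleet North's profit: π = q_{North}(189 − (q_{North} + q_{West})) − 74q_{North}.
∂π/∂q_{North} = 115 − 2q_{North} − q_{West} = 0, so q_{North} = 57.5 − 0.5q_{West}.
By the same steps for West: q_{West} = 64 − 0.5q_{North}.
Plugging q_{West} into North's best response: q_{North} = 57.5 − 0.5(64 − 0.5q_{North}) ⇒ 0.75q_{North} = 25.5, so q_{North} = 34.
Then q_{West} = 64 − 0.5·34 = 47.
Equilibrium price: P = 189 − 81 = 108.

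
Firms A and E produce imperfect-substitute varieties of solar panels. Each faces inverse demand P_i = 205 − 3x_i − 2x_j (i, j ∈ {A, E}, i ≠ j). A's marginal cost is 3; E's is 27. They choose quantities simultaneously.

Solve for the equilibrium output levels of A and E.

26.75, 20.75

Firm A's profit: π = x_A(205 − 3x_A − 2x_E) − 3x_A.
∂π/∂x_A = 202 − 6x_A − 2x_E = 0 ⇒ x_A = 101/3 − (1/3)x_E.
Similarly x_E = 89/3 − (1/3)x_A.
Solving the two reaction functions simultaneously: (1 − (−1/3)(−1/3))x_A = 101/3 − (1/3)·(89/3), so (8/9)x_A = 214/9 and x_A = 26.75.
Then x_E = 89/3 − (1/3)·26.75 = 20.75.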